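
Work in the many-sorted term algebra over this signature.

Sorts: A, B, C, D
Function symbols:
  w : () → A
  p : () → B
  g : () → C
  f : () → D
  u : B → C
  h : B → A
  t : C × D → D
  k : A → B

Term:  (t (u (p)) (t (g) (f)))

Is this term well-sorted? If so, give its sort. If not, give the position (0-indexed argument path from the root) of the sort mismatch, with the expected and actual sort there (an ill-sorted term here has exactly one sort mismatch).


well-sorted; sort = D

    (p) : B
  (u (p)) : C
    (g) : C
    (f) : D
  (t (g) (f)) : D
(t (u (p)) (t (g) (f))) : D


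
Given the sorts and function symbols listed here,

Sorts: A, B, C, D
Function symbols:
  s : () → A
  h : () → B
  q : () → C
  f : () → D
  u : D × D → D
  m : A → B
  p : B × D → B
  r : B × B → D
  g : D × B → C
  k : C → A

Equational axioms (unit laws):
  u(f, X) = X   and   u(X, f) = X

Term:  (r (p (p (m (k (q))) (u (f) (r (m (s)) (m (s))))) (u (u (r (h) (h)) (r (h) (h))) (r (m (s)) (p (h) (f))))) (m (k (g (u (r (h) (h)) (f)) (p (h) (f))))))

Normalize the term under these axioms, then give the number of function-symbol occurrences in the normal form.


1. (r (p (p (m (k (q))) (u (f) (r (m (s)) (m (s))))) (u (u (r (h) (h)) (r (h) (h))) (r (m (s)) (p (h) (f))))) (m (k (g (u (r (h) (h)) (f)) (p (h) (f))))))  →  (r (p (p (m (k (q))) (r (m (s)) (m (s)))) (u (u (r (h) (h)) (r (h) (h))) (r (m (s)) (p (h) (f))))) (m (k (g (u (r (h) (h)) (f)) (p (h) (f))))))
2. (r (p (p (m (k (q))) (r (m (s)) (m (s)))) (u (u (r (h) (h)) (r (h) (h))) (r (m (s)) (p (h) (f))))) (m (k (g (u (r (h) (h)) (f)) (p (h) (f))))))  →  (r (p (p (m (k (q))) (r (m (s)) (m (s)))) (u (u (r (h) (h)) (r (h) (h))) (r (m (s)) (p (h) (f))))) (m (k (g (r (h) (h)) (p (h) (f))))))
normal form: (r (p (p (m (k (q))) (r (m (s)) (m (s)))) (u (u (r (h) (h)) (r (h) (h))) (r (m (s)) (p (h) (f))))) (m (k (g (r (h) (h)) (p (h) (f))))))

size = 34


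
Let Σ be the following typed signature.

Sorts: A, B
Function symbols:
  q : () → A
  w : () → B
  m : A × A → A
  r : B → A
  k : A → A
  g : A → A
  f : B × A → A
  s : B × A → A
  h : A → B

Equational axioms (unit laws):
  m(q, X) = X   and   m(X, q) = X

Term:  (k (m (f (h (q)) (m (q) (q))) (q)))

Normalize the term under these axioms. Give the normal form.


1. (k (m (f (h (q)) (m (q) (q))) (q)))  →  (k (f (h (q)) (m (q) (q))))
2. (k (f (h (q)) (m (q) (q))))  →  (k (f (h (q)) (q)))

normal form = (k (f (h (q)) (q)))


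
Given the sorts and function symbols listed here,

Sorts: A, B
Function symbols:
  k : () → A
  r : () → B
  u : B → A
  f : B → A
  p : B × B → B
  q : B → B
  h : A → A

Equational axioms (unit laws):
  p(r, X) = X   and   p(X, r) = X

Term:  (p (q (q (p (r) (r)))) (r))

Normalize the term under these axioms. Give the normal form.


1. (p (q (q (p (r) (r)))) (r))  →  (q (q (p (r) (r))))
2. (q (q (p (r) (r))))  →  (q (q (r)))

normal form = (q (q (r)))


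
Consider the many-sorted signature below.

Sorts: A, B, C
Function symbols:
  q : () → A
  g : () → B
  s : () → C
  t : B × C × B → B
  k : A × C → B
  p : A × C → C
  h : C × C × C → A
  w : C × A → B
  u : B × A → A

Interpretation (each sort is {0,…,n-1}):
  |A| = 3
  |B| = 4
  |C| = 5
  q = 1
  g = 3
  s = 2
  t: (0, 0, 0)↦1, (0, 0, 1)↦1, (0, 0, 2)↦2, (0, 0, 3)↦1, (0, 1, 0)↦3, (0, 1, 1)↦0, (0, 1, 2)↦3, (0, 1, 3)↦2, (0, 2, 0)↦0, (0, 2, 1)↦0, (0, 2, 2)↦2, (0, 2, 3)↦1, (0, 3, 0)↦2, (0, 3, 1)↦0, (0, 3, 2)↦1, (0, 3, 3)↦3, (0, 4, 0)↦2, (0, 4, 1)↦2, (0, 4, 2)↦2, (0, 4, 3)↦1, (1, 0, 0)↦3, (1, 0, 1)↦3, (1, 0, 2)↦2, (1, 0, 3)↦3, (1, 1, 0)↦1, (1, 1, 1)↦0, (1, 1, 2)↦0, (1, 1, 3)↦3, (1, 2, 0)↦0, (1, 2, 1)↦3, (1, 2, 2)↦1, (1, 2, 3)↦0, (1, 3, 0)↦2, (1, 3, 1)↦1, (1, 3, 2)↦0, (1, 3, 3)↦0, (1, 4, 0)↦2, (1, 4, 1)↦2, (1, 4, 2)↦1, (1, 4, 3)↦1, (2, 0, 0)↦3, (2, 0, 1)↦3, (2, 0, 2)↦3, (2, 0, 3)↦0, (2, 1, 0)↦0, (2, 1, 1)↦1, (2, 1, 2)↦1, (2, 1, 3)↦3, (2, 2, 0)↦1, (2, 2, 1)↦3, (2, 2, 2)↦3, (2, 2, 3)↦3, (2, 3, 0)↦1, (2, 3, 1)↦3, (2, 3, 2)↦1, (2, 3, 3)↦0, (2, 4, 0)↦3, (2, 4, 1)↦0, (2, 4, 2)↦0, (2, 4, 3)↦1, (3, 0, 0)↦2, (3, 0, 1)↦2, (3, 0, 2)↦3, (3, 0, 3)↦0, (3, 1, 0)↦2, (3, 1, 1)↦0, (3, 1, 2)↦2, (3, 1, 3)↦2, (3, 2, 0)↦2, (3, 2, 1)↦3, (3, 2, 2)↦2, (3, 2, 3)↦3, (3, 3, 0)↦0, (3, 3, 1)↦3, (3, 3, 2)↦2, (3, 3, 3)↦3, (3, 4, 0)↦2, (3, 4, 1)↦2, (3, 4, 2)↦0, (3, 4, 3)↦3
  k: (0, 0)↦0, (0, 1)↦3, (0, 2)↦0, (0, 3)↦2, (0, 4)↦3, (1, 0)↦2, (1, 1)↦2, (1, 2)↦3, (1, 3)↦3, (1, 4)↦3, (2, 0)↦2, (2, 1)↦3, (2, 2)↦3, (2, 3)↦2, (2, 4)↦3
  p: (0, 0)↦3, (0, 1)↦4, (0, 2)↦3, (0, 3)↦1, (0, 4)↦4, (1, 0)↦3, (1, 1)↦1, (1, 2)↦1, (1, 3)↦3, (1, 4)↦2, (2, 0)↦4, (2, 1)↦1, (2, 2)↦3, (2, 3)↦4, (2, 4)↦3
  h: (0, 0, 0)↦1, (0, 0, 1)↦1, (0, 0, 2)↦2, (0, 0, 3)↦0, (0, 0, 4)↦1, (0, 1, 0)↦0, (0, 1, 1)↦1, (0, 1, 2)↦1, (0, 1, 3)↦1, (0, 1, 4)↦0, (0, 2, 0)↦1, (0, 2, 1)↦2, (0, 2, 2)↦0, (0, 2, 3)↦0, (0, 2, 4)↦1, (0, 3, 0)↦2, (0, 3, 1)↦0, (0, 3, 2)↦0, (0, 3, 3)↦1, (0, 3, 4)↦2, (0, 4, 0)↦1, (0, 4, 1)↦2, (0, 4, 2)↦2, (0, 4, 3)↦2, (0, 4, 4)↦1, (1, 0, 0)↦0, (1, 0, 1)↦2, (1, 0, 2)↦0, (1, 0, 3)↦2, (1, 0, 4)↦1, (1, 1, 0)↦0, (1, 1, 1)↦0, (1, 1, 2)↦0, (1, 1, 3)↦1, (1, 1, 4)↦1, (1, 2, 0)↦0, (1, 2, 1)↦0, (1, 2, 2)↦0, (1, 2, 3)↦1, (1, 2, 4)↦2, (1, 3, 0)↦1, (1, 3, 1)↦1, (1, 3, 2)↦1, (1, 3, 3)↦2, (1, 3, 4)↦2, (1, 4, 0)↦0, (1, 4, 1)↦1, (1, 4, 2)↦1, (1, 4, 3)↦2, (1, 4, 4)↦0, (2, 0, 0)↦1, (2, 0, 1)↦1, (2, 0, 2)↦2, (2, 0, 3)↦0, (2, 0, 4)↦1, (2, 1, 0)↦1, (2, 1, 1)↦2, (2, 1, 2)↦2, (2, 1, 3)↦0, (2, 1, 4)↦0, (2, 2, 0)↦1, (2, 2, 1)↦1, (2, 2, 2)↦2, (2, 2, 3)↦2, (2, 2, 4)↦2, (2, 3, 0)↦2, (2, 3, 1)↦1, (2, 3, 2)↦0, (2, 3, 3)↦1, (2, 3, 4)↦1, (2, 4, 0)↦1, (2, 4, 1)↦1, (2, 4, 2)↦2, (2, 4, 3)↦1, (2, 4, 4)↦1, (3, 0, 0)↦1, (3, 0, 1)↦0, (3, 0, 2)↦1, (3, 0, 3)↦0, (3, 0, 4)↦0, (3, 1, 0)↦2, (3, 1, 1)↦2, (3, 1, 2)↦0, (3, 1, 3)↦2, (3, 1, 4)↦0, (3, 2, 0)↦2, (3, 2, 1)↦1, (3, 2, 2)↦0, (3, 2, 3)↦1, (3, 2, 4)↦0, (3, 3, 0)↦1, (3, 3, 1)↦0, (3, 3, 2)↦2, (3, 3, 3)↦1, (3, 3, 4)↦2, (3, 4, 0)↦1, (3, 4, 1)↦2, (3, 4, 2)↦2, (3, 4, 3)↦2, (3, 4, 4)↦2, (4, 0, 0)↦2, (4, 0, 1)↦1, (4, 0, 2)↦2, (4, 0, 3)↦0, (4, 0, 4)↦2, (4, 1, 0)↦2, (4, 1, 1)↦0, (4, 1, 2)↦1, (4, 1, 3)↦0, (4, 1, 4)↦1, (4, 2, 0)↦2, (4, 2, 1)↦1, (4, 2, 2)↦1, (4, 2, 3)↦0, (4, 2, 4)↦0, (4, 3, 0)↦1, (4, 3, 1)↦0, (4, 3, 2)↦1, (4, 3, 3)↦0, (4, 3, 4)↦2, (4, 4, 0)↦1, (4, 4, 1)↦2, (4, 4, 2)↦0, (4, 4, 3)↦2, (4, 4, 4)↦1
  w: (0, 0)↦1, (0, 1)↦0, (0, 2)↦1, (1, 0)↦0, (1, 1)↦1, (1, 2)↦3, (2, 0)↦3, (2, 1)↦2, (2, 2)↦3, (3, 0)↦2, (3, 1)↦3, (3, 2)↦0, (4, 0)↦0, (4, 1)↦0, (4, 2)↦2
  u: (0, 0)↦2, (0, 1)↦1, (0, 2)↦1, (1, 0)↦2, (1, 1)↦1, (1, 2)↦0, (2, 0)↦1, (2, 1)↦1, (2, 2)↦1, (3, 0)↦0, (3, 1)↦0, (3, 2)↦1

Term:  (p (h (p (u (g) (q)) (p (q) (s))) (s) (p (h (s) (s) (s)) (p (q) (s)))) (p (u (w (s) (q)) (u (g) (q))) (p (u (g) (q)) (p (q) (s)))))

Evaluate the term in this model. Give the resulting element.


value = 1

  g = 3
  q = 1
  (u (g) (q)) = u(3, 1) = 0
  q = 1
  s = 2
  (p (q) (s)) = p(1, 2) = 1
  (p (u (g) (q)) (p (q) (s))) = p(0, 1) = 4
  s = 2
  s = 2
  s = 2
  s = 2
  (h (s) (s) (s)) = h(2, 2, 2) = 2
  q = 1
  s = 2
  (p (q) (s)) = p(1, 2) = 1
  (p (h (s) (s) (s)) (p (q) (s))) = p(2, 1) = 1
  (h (p (u (g) (q)) (p (q) (s))) (s) (p (h (s) (s) (s)) (p (q) (s)))) = h(4, 2, 1) = 1
  s = 2
  q = 1
  (w (s) (q)) = w(2, 1) = 2
  g = 3
  q = 1
  (u (g) (q)) = u(3, 1) = 0
  (u (w (s) (q)) (u (g) (q))) = u(2, 0) = 1
  g = 3
  q = 1
  (u (g) (q)) = u(3, 1) = 0
  q = 1
  s = 2
  (p (q) (s)) = p(1, 2) = 1
  (p (u (g) (q)) (p (q) (s))) = p(0, 1) = 4
  (p (u (w (s) (q)) (u (g) (q))) (p (u (g) (q)) (p (q) (s)))) = p(1, 4) = 2
  (p (h (p (u (g) (q)) (p (q) (s))) (s) (p (h (s) (s) (s)) (p (q) (s)))) (p (u (w (s) (q)) (u (g) (q))) (p (u (g) (q)) (p (q) (s))))) = p(1, 2) = 1


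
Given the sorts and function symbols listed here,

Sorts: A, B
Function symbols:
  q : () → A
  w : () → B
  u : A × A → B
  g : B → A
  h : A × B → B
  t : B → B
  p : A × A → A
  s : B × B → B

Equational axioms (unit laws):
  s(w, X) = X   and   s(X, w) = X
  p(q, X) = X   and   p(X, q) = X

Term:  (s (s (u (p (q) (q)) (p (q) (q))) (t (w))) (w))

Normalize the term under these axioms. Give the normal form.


normal form = (s (u (q) (q)) (t (w)))

1. (s (s (u (p (q) (q)) (p (q) (q))) (t (w))) (w))  →  (s (u (p (q) (q)) (p (q) (q))) (t (w)))
2. (s (u (p (q) (q)) (p (q) (q))) (t (w)))  →  (s (u (q) (p (q) (q))) (t (w)))
3. (s (u (q) (p (q) (q))) (t (w)))  →  (s (u (q) (q)) (t (w)))


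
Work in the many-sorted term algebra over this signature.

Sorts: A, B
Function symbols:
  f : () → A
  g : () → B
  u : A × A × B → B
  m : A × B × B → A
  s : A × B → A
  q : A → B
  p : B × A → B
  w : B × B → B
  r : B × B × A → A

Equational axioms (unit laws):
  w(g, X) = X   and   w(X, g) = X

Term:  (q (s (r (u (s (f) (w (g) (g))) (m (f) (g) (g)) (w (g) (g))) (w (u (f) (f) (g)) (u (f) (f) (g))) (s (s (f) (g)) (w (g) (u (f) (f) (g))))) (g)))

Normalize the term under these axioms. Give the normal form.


normal form = (q (s (r (u (s (f) (g)) (m (f) (g) (g)) (g)) (w (u (f) (f) (g)) (u (f) (f) (g))) (s (s (f) (g)) (u (f) (f) (g)))) (g)))

1. (q (s (r (u (s (f) (w (g) (g))) (m (f) (g) (g)) (w (g) (g))) (w (u (f) (f) (g)) (u (f) (f) (g))) (s (s (f) (g)) (w (g) (u (f) (f) (g))))) (g)))  →  (q (s (r (u (s (f) (g)) (m (f) (g) (g)) (w (g) (g))) (w (u (f) (f) (g)) (u (f) (f) (g))) (s (s (f) (g)) (w (g) (u (f) (f) (g))))) (g)))
2. (q (s (r (u (s (f) (g)) (m (f) (g) (g)) (w (g) (g))) (w (u (f) (f) (g)) (u (f) (f) (g))) (s (s (f) (g)) (w (g) (u (f) (f) (g))))) (g)))  →  (q (s (r (u (s (f) (g)) (m (f) (g) (g)) (g)) (w (u (f) (f) (g)) (u (f) (f) (g))) (s (s (f) (g)) (w (g) (u (f) (f) (g))))) (g)))
3. (q (s (r (u (s (f) (g)) (m (f) (g) (g)) (g)) (w (u (f) (f) (g)) (u (f) (f) (g))) (s (s (f) (g)) (w (g) (u (f) (f) (g))))) (g)))  →  (q (s (r (u (s (f) (g)) (m (f) (g) (g)) (g)) (w (u (f) (f) (g)) (u (f) (f) (g))) (s (s (f) (g)) (u (f) (f) (g)))) (g)))


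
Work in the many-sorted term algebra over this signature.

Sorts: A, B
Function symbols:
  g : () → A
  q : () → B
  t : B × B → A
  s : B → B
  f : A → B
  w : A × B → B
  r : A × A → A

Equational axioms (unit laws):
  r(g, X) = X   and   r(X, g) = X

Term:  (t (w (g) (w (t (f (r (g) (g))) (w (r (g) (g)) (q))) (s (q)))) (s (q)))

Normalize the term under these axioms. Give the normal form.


normal form = (t (w (g) (w (t (f (g)) (w (g) (q))) (s (q)))) (s (q)))

1. (t (w (g) (w (t (f (r (g) (g))) (w (r (g) (g)) (q))) (s (q)))) (s (q)))  →  (t (w (g) (w (t (f (g)) (w (r (g) (g)) (q))) (s (q)))) (s (q)))
2. (t (w (g) (w (t (f (g)) (w (r (g) (g)) (q))) (s (q)))) (s (q)))  →  (t (w (g) (w (t (f (g)) (w (g) (q))) (s (q)))) (s (q)))


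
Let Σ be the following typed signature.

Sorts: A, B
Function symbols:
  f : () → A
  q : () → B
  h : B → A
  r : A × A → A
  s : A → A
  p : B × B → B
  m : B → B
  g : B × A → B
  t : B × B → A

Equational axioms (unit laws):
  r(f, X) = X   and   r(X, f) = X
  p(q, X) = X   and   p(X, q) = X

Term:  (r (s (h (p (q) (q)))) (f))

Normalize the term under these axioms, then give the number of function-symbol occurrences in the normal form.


1. (r (s (h (p (q) (q)))) (f))  →  (s (h (p (q) (q))))
2. (s (h (p (q) (q))))  →  (s (h (q)))
normal form: (s (h (q)))

size = 3


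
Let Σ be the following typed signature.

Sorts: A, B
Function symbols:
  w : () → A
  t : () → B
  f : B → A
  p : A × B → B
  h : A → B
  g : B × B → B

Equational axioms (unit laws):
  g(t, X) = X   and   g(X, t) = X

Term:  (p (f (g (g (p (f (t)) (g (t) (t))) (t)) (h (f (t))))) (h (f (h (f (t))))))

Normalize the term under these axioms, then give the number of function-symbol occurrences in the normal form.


size = 15

1. (p (f (g (g (p (f (t)) (g (t) (t))) (t)) (h (f (t))))) (h (f (h (f (t))))))  →  (p (f (g (p (f (t)) (g (t) (t))) (h (f (t))))) (h (f (h (f (t))))))
2. (p (f (g (p (f (t)) (g (t) (t))) (h (f (t))))) (h (f (h (f (t))))))  →  (p (f (g (p (f (t)) (t)) (h (f (t))))) (h (f (h (f (t))))))
normal form: (p (f (g (p (f (t)) (t)) (h (f (t))))) (h (f (h (f (t))))))


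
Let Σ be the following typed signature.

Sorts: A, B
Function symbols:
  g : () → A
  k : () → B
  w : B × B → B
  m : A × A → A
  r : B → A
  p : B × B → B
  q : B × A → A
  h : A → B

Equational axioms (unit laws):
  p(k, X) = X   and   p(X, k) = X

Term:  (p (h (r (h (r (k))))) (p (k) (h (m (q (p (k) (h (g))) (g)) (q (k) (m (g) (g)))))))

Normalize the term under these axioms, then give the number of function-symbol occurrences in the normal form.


size = 17

1. (p (h (r (h (r (k))))) (p (k) (h (m (q (p (k) (h (g))) (g)) (q (k) (m (g) (g)))))))  →  (p (h (r (h (r (k))))) (h (m (q (p (k) (h (g))) (g)) (q (k) (m (g) (g))))))
2. (p (h (r (h (r (k))))) (h (m (q (p (k) (h (g))) (g)) (q (k) (m (g) (g))))))  →  (p (h (r (h (r (k))))) (h (m (q (h (g)) (g)) (q (k) (m (g) (g))))))
normal form: (p (h (r (h (r (k))))) (h (m (q (h (g)) (g)) (q (k) (m (g) (g))))))


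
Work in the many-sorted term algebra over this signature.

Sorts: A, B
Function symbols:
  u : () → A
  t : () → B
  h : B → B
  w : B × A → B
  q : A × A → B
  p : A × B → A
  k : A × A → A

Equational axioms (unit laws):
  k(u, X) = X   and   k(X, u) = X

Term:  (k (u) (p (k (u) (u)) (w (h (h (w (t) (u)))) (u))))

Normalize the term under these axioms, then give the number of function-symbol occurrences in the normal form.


1. (k (u) (p (k (u) (u)) (w (h (h (w (t) (u)))) (u))))  →  (p (k (u) (u)) (w (h (h (w (t) (u)))) (u)))
2. (p (k (u) (u)) (w (h (h (w (t) (u)))) (u)))  →  (p (u) (w (h (h (w (t) (u)))) (u)))
normal form: (p (u) (w (h (h (w (t) (u)))) (u)))

size = 9


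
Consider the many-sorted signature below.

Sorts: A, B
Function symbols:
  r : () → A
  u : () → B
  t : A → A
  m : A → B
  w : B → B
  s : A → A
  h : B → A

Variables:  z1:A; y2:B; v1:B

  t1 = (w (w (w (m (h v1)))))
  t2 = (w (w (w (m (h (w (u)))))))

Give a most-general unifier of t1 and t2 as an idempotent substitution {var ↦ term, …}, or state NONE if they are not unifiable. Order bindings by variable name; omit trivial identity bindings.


{v1 ↦ (w (u))}


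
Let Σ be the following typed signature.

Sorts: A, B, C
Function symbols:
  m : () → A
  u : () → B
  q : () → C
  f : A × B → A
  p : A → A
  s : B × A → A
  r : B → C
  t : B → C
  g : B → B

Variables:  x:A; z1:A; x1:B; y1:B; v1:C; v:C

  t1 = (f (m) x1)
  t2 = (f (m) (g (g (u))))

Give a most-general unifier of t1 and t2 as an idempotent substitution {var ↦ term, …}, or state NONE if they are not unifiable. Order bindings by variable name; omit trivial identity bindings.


{x1 ↦ (g (g (u)))}


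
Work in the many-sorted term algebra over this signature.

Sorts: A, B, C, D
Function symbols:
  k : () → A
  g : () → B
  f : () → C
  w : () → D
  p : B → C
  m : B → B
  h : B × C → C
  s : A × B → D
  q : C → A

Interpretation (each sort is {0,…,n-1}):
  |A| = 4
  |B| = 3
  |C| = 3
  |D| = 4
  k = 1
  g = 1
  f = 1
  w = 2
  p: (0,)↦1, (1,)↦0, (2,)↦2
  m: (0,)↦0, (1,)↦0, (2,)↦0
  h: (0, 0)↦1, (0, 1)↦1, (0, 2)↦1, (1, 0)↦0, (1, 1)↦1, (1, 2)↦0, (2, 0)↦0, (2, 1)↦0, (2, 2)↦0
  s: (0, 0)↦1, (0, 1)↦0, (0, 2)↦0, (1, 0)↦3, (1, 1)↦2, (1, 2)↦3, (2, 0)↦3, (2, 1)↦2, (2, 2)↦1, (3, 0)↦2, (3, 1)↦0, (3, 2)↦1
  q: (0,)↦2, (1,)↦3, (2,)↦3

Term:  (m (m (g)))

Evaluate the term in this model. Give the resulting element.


value = 0

  g = 1
  (m (g)) = m(1,) = 0
  (m (m (g))) = m(0,) = 0


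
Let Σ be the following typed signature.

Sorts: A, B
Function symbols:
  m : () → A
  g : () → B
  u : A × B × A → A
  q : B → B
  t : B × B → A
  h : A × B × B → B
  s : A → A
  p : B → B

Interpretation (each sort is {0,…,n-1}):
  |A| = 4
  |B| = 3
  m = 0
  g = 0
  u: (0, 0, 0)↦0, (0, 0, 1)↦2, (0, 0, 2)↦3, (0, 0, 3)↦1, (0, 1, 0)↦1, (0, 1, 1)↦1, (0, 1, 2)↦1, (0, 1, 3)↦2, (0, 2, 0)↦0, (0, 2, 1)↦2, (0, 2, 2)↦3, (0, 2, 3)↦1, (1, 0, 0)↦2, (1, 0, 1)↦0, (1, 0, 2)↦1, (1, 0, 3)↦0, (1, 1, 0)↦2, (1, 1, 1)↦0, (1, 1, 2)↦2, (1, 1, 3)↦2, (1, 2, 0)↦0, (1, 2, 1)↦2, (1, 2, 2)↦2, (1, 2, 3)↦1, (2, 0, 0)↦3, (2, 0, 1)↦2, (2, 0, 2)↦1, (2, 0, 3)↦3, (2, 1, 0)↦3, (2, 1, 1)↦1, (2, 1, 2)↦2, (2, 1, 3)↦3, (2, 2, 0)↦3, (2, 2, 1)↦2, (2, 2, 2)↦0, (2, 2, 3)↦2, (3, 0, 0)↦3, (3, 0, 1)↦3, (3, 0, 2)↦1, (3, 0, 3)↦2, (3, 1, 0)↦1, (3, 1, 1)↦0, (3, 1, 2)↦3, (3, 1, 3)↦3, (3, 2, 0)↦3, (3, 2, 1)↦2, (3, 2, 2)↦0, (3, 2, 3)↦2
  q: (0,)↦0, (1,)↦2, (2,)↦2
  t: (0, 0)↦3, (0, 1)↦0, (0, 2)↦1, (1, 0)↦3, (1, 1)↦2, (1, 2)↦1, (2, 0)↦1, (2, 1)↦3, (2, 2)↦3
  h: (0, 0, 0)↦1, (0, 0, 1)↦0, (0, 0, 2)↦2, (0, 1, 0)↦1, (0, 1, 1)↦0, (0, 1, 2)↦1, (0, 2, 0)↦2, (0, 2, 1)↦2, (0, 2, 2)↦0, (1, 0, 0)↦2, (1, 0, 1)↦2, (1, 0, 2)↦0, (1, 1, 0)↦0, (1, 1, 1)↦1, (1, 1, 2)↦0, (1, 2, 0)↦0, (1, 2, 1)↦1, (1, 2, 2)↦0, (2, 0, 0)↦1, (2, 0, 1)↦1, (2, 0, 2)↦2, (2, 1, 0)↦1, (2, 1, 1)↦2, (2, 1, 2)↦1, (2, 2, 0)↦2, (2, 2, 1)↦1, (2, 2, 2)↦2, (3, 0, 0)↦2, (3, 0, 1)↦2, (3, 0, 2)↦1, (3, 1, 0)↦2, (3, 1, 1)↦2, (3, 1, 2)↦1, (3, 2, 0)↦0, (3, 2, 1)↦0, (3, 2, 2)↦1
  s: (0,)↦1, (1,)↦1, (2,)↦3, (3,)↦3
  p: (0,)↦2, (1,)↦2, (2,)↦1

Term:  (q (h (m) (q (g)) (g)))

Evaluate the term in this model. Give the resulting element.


value = 2

  m = 0
  g = 0
  (q (g)) = q(0,) = 0
  g = 0
  (h (m) (q (g)) (g)) = h(0, 0, 0) = 1
  (q (h (m) (q (g)) (g))) = q(1,) = 2


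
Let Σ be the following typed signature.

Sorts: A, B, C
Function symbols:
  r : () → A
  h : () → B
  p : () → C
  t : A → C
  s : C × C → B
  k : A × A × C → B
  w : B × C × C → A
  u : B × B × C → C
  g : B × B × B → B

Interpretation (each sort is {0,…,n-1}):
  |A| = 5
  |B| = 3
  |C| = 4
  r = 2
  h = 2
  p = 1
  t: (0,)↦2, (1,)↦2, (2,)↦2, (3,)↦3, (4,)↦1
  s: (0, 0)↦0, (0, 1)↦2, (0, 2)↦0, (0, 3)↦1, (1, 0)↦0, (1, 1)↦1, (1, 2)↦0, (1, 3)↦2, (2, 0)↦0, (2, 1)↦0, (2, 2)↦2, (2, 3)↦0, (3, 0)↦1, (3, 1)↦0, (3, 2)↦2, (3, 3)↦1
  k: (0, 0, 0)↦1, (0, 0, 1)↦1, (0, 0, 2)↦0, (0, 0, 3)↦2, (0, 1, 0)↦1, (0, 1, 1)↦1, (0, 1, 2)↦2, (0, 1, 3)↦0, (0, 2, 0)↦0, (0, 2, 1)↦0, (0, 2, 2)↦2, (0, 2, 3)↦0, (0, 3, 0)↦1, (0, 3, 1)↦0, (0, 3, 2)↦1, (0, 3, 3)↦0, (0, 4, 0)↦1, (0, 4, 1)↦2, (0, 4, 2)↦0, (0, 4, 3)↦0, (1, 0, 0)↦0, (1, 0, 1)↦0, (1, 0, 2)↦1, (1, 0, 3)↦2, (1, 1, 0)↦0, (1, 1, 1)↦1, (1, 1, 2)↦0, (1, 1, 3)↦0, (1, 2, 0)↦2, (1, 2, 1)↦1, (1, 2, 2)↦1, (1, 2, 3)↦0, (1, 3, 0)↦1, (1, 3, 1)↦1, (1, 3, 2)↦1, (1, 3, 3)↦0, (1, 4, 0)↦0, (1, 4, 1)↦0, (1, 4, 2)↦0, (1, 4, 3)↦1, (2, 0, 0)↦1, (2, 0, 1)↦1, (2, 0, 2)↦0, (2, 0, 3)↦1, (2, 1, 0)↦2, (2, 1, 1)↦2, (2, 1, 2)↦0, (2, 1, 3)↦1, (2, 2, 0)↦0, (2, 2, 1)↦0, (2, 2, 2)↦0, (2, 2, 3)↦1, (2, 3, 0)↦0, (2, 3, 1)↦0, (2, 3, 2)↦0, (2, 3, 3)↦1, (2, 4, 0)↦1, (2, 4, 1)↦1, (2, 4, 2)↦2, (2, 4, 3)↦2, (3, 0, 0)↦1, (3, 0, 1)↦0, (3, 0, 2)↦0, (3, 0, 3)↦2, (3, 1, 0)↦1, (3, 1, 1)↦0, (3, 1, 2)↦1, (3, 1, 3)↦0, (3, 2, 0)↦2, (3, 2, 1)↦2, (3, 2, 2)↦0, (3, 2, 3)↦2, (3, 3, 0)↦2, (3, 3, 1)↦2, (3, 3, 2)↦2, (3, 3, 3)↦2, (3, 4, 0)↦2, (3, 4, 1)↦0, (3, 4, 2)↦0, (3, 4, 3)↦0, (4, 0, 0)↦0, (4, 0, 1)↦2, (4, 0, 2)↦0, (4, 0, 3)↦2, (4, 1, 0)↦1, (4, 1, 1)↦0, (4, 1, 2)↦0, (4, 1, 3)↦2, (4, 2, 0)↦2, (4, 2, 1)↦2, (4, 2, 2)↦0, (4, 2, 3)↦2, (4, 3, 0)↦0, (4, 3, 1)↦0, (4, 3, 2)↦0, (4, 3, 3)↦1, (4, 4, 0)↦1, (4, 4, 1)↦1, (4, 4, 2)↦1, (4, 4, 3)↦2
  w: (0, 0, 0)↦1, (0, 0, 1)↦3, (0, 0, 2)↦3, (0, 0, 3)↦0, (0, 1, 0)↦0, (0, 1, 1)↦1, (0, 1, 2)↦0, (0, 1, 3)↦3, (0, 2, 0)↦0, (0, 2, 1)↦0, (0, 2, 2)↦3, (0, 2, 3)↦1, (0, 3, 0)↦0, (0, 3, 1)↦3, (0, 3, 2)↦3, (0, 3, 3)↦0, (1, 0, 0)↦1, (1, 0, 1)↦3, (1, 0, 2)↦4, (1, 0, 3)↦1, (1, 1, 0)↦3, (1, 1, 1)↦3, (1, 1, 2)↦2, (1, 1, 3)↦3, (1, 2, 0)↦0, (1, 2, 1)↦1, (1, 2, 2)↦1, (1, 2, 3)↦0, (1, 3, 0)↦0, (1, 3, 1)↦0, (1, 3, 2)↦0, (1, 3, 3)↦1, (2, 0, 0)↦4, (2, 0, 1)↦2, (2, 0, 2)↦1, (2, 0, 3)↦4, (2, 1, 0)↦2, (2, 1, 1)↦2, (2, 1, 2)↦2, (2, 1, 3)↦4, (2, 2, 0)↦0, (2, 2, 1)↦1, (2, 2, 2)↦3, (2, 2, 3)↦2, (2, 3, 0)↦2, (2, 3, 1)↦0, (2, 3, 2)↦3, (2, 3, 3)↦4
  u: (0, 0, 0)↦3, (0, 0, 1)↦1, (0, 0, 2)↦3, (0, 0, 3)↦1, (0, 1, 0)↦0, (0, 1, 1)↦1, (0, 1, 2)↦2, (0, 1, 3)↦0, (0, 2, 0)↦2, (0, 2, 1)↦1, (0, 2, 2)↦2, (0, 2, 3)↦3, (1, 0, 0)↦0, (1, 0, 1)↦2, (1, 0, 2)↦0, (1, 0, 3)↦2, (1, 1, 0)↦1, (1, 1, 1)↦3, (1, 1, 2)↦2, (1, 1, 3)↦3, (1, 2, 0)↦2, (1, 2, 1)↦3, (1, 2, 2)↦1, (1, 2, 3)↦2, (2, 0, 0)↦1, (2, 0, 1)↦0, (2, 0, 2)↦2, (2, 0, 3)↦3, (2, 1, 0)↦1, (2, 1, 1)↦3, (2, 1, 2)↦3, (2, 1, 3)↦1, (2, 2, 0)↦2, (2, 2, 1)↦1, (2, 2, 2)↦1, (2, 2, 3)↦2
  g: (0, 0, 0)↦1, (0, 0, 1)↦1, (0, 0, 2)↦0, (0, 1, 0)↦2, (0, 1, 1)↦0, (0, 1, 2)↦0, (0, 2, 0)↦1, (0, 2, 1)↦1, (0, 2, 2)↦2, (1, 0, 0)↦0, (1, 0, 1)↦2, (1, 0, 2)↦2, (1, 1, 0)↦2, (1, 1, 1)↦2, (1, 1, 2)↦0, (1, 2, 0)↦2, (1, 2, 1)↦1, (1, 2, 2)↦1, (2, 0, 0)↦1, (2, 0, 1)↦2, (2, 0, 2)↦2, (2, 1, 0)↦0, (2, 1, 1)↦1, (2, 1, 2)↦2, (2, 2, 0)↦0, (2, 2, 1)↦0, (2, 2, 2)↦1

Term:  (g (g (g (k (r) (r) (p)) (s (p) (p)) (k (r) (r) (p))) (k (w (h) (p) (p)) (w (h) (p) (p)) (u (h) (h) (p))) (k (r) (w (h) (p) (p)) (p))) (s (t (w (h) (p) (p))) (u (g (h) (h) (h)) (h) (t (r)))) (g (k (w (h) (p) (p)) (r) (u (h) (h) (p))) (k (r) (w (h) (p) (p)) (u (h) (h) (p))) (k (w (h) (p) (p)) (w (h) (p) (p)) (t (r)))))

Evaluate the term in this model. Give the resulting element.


  r = 2
  r = 2
  p = 1
  (k (r) (r) (p)) = k(2, 2, 1) = 0
  p = 1
  p = 1
  (s (p) (p)) = s(1, 1) = 1
  r = 2
  r = 2
  p = 1
  (k (r) (r) (p)) = k(2, 2, 1) = 0
  (g (k (r) (r) (p)) (s (p) (p)) (k (r) (r) (p))) = g(0, 1, 0) = 2
  h = 2
  p = 1
  p = 1
  (w (h) (p) (p)) = w(2, 1, 1) = 2
  h = 2
  p = 1
  p = 1
  (w (h) (p) (p)) = w(2, 1, 1) = 2
  h = 2
  h = 2
  p = 1
  (u (h) (h) (p)) = u(2, 2, 1) = 1
  (k (w (h) (p) (p)) (w (h) (p) (p)) (u (h) (h) (p))) = k(2, 2, 1) = 0
  r = 2
  h = 2
  p = 1
  p = 1
  (w (h) (p) (p)) = w(2, 1, 1) = 2
  p = 1
  (k (r) (w (h) (p) (p)) (p)) = k(2, 2, 1) = 0
  (g (g (k (r) (r) (p)) (s (p) (p)) (k (r) (r) (p))) (k (w (h) (p) (p)) (w (h) (p) (p)) (u (h) (h) (p))) (k (r) (w (h) (p) (p)) (p))) = g(2, 0, 0) = 1
  h = 2
  p = 1
  p = 1
  (w (h) (p) (p)) = w(2, 1, 1) = 2
  (t (w (h) (p) (p))) = t(2,) = 2
  h = 2
  h = 2
  h = 2
  (g (h) (h) (h)) = g(2, 2, 2) = 1
  h = 2
  r = 2
  (t (r)) = t(2,) = 2
  (u (g (h) (h) (h)) (h) (t (r))) = u(1, 2, 2) = 1
  (s (t (w (h) (p) (p))) (u (g (h) (h) (h)) (h) (t (r)))) = s(2, 1) = 0
  h = 2
  p = 1
  p = 1
  (w (h) (p) (p)) = w(2, 1, 1) = 2
  r = 2
  h = 2
  h = 2
  p = 1
  (u (h) (h) (p)) = u(2, 2, 1) = 1
  (k (w (h) (p) (p)) (r) (u (h) (h) (p))) = k(2, 2, 1) = 0
  r = 2
  h = 2
  p = 1
  p = 1
  (w (h) (p) (p)) = w(2, 1, 1) = 2
  h = 2
  h = 2
  p = 1
  (u (h) (h) (p)) = u(2, 2, 1) = 1
  (k (r) (w (h) (p) (p)) (u (h) (h) (p))) = k(2, 2, 1) = 0
  h = 2
  p = 1
  p = 1
  (w (h) (p) (p)) = w(2, 1, 1) = 2
  h = 2
  p = 1
  p = 1
  (w (h) (p) (p)) = w(2, 1, 1) = 2
  r = 2
  (t (r)) = t(2,) = 2
  (k (w (h) (p) (p)) (w (h) (p) (p)) (t (r))) = k(2, 2, 2) = 0
  (g (k (w (h) (p) (p)) (r) (u (h) (h) (p))) (k (r) (w (h) (p) (p)) (u (h) (h) (p))) (k (w (h) (p) (p)) (w (h) (p) (p)) (t (r)))) = g(0, 0, 0) = 1
  (g (g (g (k (r) (r) (p)) (s (p) (p)) (k (r) (r) (p))) (k (w (h) (p) (p)) (w (h) (p) (p)) (u (h) (h) (p))) (k (r) (w (h) (p) (p)) (p))) (s (t (w (h) (p) (p))) (u (g (h) (h) (h)) (h) (t (r)))) (g (k (w (h) (p) (p)) (r) (u (h) (h) (p))) (k (r) (w (h) (p) (p)) (u (h) (h) (p))) (k (w (h) (p) (p)) (w (h) (p) (p)) (t (r))))) = g(1, 0, 1) = 2

value = 2


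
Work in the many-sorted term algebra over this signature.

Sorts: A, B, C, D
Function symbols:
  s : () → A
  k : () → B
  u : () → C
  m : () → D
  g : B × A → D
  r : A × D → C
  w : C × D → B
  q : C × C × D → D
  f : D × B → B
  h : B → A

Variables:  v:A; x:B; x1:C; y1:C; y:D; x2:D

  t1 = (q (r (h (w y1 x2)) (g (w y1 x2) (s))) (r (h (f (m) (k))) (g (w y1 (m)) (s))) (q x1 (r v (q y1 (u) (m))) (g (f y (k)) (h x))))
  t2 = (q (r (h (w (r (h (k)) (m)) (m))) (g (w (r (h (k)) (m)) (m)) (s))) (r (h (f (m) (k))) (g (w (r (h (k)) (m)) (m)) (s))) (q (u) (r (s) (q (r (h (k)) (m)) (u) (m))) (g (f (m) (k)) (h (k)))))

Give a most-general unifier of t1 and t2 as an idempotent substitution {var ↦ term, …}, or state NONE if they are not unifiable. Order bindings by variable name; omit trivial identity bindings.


{v ↦ (s), x ↦ (k), x1 ↦ (u), x2 ↦ (m), y ↦ (m), y1 ↦ (r (h (k)) (m))}


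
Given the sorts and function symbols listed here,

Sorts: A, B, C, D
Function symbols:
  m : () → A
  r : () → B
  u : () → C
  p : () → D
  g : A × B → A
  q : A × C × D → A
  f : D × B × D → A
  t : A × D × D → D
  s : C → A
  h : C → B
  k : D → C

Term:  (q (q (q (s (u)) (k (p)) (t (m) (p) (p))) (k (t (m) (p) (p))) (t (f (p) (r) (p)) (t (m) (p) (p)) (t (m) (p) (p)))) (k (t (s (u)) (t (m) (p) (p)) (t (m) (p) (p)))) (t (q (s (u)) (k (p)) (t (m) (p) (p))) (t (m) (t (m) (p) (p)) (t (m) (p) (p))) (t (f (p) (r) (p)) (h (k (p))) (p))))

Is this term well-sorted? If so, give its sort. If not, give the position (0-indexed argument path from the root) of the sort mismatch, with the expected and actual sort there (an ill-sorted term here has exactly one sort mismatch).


        (u) : C
      (s (u)) : A
        (p) : D
      (k (p)) : C
        (m) : A
        (p) : D
        (p) : D
      (t (m) (p) (p)) : D
    (q (s (u)) (k (p)) (t (m) (p) (p))) : A
        (m) : A
        (p) : D
        (p) : D
      (t (m) (p) (p)) : D
    (k (t (m) (p) (p))) : C
        (p) : D
        (r) : B
        (p) : D
      (f (p) (r) (p)) : A
        (m) : A
        (p) : D
        (p) : D
      (t (m) (p) (p)) : D
        (m) : A
        (p) : D
        (p) : D
      (t (m) (p) (p)) : D
    (t (f (p) (r) (p)) (t (m) (p) (p)) (t (m) (p) (p))) : D
  (q (q (s (u)) (k (p)) (t (m) (p) (p))) (k (t (m) (p) (p))) (t (f (p) (r) (p)) (t (m) (p) (p)) (t (m) (p) (p)))) : A
        (u) : C
      (s (u)) : A
        (m) : A
        (p) : D
        (p) : D
      (t (m) (p) (p)) : D
        (m) : A
        (p) : D
        (p) : D
      (t (m) (p) (p)) : D
    (t (s (u)) (t (m) (p) (p)) (t (m) (p) (p))) : D
  (k (t (s (u)) (t (m) (p) (p)) (t (m) (p) (p)))) : C
        (u) : C
      (s (u)) : A
        (p) : D
      (k (p)) : C
        (m) : A
        (p) : D
        (p) : D
      (t (m) (p) (p)) : D
    (q (s (u)) (k (p)) (t (m) (p) (p))) : A
      (m) : A
        (m) : A
        (p) : D
        (p) : D
      (t (m) (p) (p)) : D
        (m) : A
        (p) : D
        (p) : D
      (t (m) (p) (p)) : D
    (t (m) (t (m) (p) (p)) (t (m) (p) (p))) : D
        (p) : D
        (r) : B
        (p) : D
      (f (p) (r) (p)) : A
          (p) : D
        (k (p)) : C
      (h (k (p))) : B
      (p) : D
    (t (f (p) (r) (p)) (h (k (p))) (p)) : ✗ arg 1 at [2, 2, 1] has sort B, expected D

ill-sorted at position [2, 2, 1]: expected D, got B


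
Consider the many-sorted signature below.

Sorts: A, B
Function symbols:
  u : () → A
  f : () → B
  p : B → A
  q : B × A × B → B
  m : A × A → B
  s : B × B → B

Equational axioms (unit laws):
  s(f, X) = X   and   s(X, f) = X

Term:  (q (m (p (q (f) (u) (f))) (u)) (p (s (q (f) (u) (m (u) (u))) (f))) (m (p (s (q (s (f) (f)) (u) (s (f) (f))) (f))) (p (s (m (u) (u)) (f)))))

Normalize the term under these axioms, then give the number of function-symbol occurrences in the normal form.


1. (q (m (p (q (f) (u) (f))) (u)) (p (s (q (f) (u) (m (u) (u))) (f))) (m (p (s (q (s (f) (f)) (u) (s (f) (f))) (f))) (p (s (m (u) (u)) (f)))))  →  (q (m (p (q (f) (u) (f))) (u)) (p (q (f) (u) (m (u) (u)))) (m (p (s (q (s (f) (f)) (u) (s (f) (f))) (f))) (p (s (m (u) (u)) (f)))))
2. (q (m (p (q (f) (u) (f))) (u)) (p (q (f) (u) (m (u) (u)))) (m (p (s (q (s (f) (f)) (u) (s (f) (f))) (f))) (p (s (m (u) (u)) (f)))))  →  (q (m (p (q (f) (u) (f))) (u)) (p (q (f) (u) (m (u) (u)))) (m (p (q (s (f) (f)) (u) (s (f) (f)))) (p (s (m (u) (u)) (f)))))
3. (q (m (p (q (f) (u) (f))) (u)) (p (q (f) (u) (m (u) (u)))) (m (p (q (s (f) (f)) (u) (s (f) (f)))) (p (s (m (u) (u)) (f)))))  →  (q (m (p (q (f) (u) (f))) (u)) (p (q (f) (u) (m (u) (u)))) (m (p (q (f) (u) (s (f) (f)))) (p (s (m (u) (u)) (f)))))
4. (q (m (p (q (f) (u) (f))) (u)) (p (q (f) (u) (m (u) (u)))) (m (p (q (f) (u) (s (f) (f)))) (p (s (m (u) (u)) (f)))))  →  (q (m (p (q (f) (u) (f))) (u)) (p (q (f) (u) (m (u) (u)))) (m (p (q (f) (u) (f))) (p (s (m (u) (u)) (f)))))
5. (q (m (p (q (f) (u) (f))) (u)) (p (q (f) (u) (m (u) (u)))) (m (p (q (f) (u) (f))) (p (s (m (u) (u)) (f)))))  →  (q (m (p (q (f) (u) (f))) (u)) (p (q (f) (u) (m (u) (u)))) (m (p (q (f) (u) (f))) (p (m (u) (u)))))
normal form: (q (m (p (q (f) (u) (f))) (u)) (p (q (f) (u) (m (u) (u)))) (m (p (q (f) (u) (f))) (p (m (u) (u)))))

size = 25


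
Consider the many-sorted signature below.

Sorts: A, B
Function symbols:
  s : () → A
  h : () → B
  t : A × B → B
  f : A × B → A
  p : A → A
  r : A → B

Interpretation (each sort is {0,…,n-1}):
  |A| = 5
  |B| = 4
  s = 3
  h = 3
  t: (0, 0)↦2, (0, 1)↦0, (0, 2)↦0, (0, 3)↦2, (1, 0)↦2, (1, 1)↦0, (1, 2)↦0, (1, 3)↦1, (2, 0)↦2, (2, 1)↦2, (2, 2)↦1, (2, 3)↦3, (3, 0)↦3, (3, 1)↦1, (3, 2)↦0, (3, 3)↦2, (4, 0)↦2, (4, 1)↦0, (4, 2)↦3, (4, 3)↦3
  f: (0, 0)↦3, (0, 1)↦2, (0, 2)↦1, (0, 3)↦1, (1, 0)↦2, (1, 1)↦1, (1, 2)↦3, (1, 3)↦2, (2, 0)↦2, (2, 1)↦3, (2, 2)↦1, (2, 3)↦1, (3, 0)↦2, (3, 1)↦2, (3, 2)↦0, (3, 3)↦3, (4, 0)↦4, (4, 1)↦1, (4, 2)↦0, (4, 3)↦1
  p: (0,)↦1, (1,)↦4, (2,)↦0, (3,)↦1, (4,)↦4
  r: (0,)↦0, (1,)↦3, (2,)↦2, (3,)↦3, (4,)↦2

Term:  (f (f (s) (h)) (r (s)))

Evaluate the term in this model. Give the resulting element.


value = 3

  s = 3
  h = 3
  (f (s) (h)) = f(3, 3) = 3
  s = 3
  (r (s)) = r(3,) = 3
  (f (f (s) (h)) (r (s))) = f(3, 3) = 3


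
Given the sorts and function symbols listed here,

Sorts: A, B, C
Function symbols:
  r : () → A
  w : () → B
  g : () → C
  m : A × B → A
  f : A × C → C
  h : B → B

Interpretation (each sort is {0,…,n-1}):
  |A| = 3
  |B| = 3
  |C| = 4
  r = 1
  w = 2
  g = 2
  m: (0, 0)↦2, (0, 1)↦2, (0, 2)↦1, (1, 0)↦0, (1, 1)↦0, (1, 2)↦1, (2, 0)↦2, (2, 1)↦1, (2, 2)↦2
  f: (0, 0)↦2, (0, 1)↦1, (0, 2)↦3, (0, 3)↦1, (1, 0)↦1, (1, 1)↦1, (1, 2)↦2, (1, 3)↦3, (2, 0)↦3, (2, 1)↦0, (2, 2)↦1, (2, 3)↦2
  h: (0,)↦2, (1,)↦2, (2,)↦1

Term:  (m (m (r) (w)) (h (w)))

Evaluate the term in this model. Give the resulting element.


  r = 1
  w = 2
  (m (r) (w)) = m(1, 2) = 1
  w = 2
  (h (w)) = h(2,) = 1
  (m (m (r) (w)) (h (w))) = m(1, 1) = 0

value = 0


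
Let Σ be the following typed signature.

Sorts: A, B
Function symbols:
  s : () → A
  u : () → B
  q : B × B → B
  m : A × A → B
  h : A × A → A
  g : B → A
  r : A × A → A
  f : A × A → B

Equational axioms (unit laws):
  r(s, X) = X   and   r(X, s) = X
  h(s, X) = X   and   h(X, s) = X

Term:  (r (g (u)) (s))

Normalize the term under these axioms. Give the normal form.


normal form = (g (u))

1. (r (g (u)) (s))  →  (g (u))


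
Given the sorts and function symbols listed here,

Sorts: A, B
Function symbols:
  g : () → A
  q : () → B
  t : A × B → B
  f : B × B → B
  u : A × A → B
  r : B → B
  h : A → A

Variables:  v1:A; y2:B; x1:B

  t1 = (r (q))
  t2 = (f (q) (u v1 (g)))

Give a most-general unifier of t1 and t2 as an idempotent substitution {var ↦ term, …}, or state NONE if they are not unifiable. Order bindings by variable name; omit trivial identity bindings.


NONE (not unifiable)

head clash or occurs-check failure — not unifiable


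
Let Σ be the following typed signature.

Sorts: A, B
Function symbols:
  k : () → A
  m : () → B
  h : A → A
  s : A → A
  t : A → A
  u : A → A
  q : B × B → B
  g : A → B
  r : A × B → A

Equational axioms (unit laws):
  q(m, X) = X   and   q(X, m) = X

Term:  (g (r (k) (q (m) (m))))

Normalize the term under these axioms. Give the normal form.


normal form = (g (r (k) (m)))

1. (g (r (k) (q (m) (m))))  →  (g (r (k) (m)))


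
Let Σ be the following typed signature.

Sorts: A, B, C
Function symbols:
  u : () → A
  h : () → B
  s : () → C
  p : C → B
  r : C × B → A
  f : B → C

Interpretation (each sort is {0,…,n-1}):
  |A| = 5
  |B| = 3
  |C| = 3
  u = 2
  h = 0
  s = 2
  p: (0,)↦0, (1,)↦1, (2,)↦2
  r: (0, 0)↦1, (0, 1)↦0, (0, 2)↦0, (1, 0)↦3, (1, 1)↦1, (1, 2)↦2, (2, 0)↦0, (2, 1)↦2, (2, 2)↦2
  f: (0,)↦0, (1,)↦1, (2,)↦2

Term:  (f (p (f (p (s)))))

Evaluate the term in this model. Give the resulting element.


value = 2

  s = 2
  (p (s)) = p(2,) = 2
  (f (p (s))) = f(2,) = 2
  (p (f (p (s)))) = p(2,) = 2
  (f (p (f (p (s))))) = f(2,) = 2


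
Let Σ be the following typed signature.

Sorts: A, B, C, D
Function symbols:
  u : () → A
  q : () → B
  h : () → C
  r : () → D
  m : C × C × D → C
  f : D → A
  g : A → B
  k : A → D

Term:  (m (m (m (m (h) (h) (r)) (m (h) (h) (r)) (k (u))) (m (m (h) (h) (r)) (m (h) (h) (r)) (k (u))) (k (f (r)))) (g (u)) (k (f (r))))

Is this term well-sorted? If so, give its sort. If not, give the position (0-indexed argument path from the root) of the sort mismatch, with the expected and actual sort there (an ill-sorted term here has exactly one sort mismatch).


        (h) : C
        (h) : C
        (r) : D
      (m (h) (h) (r)) : C
        (h) : C
        (h) : C
        (r) : D
      (m (h) (h) (r)) : C
        (u) : A
      (k (u)) : D
    (m (m (h) (h) (r)) (m (h) (h) (r)) (k (u))) : C
        (h) : C
        (h) : C
        (r) : D
      (m (h) (h) (r)) : C
        (h) : C
        (h) : C
        (r) : D
      (m (h) (h) (r)) : C
        (u) : A
      (k (u)) : D
    (m (m (h) (h) (r)) (m (h) (h) (r)) (k (u))) : C
        (r) : D
      (f (r)) : A
    (k (f (r))) : D
  (m (m (m (h) (h) (r)) (m (h) (h) (r)) (k (u))) (m (m (h) (h) (r)) (m (h) (h) (r)) (k (u))) (k (f (r)))) : C
    (u) : A
  (g (u)) : B
      (r) : D
    (f (r)) : A
  (k (f (r))) : D
(m (m (m (m (h) (h) (r)) (m (h) (h) (r)) (k (u))) (m (m (h) (h) (r)) (m (h) (h) (r)) (k (u))) (k (f (r)))) (g (u)) (k (f (r)))) : ✗ arg 1 at [1] has sort B, expected C

ill-sorted at position [1]: expected C, got B


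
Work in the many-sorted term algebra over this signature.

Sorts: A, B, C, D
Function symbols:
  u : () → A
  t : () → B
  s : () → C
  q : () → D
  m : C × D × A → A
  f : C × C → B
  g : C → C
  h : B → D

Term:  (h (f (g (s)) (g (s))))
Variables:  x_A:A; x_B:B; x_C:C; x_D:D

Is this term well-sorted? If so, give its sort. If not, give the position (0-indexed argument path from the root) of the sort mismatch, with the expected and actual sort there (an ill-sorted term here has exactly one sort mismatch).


well-sorted; sort = D

      (s) : C
    (g (s)) : C
      (s) : C
    (g (s)) : C
  (f (g (s)) (g (s))) : B
(h (f (g (s)) (g (s)))) : D


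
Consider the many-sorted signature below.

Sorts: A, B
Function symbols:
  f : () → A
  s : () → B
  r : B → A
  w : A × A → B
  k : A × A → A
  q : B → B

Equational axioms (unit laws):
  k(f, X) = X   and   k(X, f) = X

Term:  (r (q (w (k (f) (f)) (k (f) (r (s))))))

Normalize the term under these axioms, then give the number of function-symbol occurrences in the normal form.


size = 6

1. (r (q (w (k (f) (f)) (k (f) (r (s))))))  →  (r (q (w (f) (k (f) (r (s))))))
2. (r (q (w (f) (k (f) (r (s))))))  →  (r (q (w (f) (r (s)))))
normal form: (r (q (w (f) (r (s)))))


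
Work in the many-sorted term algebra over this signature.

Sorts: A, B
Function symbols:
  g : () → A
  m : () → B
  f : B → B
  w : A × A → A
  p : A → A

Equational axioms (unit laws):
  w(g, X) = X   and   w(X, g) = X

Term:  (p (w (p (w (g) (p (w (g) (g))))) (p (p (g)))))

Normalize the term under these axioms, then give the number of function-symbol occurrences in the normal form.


1. (p (w (p (w (g) (p (w (g) (g))))) (p (p (g)))))  →  (p (w (p (p (w (g) (g)))) (p (p (g)))))
2. (p (w (p (p (w (g) (g)))) (p (p (g)))))  →  (p (w (p (p (g))) (p (p (g)))))
normal form: (p (w (p (p (g))) (p (p (g)))))

size = 8


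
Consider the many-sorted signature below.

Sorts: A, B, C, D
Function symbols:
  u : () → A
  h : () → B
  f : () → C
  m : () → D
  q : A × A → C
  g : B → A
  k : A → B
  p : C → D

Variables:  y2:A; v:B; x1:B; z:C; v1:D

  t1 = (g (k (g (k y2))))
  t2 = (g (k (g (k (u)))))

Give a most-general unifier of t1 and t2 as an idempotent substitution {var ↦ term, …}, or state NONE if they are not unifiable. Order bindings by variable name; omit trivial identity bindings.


{y2 ↦ (u)}


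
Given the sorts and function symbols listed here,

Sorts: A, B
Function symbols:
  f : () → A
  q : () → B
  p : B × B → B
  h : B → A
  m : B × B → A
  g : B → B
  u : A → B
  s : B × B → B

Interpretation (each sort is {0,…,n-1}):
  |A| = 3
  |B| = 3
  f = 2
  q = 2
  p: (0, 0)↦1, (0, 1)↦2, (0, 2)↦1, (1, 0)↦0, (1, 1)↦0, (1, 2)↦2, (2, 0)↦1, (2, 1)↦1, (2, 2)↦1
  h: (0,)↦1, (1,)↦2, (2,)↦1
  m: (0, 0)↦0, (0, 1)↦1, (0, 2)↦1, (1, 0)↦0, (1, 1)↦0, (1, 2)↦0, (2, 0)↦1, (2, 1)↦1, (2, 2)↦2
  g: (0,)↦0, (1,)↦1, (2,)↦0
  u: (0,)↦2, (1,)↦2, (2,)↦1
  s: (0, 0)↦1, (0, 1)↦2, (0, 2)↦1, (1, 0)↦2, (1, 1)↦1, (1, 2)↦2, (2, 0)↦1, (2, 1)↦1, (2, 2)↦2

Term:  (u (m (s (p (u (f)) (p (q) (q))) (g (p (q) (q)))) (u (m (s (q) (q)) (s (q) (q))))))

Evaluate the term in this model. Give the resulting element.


value = 2

  f = 2
  (u (f)) = u(2,) = 1
  q = 2
  q = 2
  (p (q) (q)) = p(2, 2) = 1
  (p (u (f)) (p (q) (q))) = p(1, 1) = 0
  q = 2
  q = 2
  (p (q) (q)) = p(2, 2) = 1
  (g (p (q) (q))) = g(1,) = 1
  (s (p (u (f)) (p (q) (q))) (g (p (q) (q)))) = s(0, 1) = 2
  q = 2
  q = 2
  (s (q) (q)) = s(2, 2) = 2
  q = 2
  q = 2
  (s (q) (q)) = s(2, 2) = 2
  (m (s (q) (q)) (s (q) (q))) = m(2, 2) = 2
  (u (m (s (q) (q)) (s (q) (q)))) = u(2,) = 1
  (m (s (p (u (f)) (p (q) (q))) (g (p (q) (q)))) (u (m (s (q) (q)) (s (q) (q))))) = m(2, 1) = 1
  (u (m (s (p (u (f)) (p (q) (q))) (g (p (q) (q)))) (u (m (s (q) (q)) (s (q) (q)))))) = u(1,) = 2


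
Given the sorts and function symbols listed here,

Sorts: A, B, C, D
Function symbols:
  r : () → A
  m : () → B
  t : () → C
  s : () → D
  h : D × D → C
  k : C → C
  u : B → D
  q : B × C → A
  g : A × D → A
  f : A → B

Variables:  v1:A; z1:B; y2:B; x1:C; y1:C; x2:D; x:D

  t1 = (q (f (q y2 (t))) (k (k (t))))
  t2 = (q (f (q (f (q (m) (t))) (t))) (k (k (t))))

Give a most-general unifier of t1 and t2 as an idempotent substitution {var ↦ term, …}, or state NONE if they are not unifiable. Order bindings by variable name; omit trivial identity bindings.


{y2 ↦ (f (q (m) (t)))}


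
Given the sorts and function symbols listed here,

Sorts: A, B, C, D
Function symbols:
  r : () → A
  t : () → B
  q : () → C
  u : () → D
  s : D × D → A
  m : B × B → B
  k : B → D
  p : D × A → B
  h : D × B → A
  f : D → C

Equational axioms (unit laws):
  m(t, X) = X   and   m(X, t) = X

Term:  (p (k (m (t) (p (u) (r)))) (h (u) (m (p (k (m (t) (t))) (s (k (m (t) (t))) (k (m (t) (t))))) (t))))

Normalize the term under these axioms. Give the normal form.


normal form = (p (k (p (u) (r))) (h (u) (p (k (t)) (s (k (t)) (k (t))))))

1. (p (k (m (t) (p (u) (r)))) (h (u) (m (p (k (m (t) (t))) (s (k (m (t) (t))) (k (m (t) (t))))) (t))))  →  (p (k (p (u) (r))) (h (u) (m (p (k (m (t) (t))) (s (k (m (t) (t))) (k (m (t) (t))))) (t))))
2. (p (k (p (u) (r))) (h (u) (m (p (k (m (t) (t))) (s (k (m (t) (t))) (k (m (t) (t))))) (t))))  →  (p (k (p (u) (r))) (h (u) (p (k (m (t) (t))) (s (k (m (t) (t))) (k (m (t) (t)))))))
3. (p (k (p (u) (r))) (h (u) (p (k (m (t) (t))) (s (k (m (t) (t))) (k (m (t) (t)))))))  →  (p (k (p (u) (r))) (h (u) (p (k (t)) (s (k (m (t) (t))) (k (m (t) (t)))))))
4. (p (k (p (u) (r))) (h (u) (p (k (t)) (s (k (m (t) (t))) (k (m (t) (t)))))))  →  (p (k (p (u) (r))) (h (u) (p (k (t)) (s (k (t)) (k (m (t) (t)))))))
5. (p (k (p (u) (r))) (h (u) (p (k (t)) (s (k (t)) (k (m (t) (t)))))))  →  (p (k (p (u) (r))) (h (u) (p (k (t)) (s (k (t)) (k (t))))))
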